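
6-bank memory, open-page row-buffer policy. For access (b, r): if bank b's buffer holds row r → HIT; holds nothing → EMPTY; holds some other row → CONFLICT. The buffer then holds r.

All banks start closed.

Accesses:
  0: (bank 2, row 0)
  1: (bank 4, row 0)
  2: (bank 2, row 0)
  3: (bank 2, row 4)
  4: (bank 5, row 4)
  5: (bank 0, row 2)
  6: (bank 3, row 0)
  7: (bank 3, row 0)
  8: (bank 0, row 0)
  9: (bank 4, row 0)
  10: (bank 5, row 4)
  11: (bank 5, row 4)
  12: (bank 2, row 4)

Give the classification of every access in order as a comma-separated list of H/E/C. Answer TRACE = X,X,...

0: bank 2 row 0 — prev None → EMPTY
1: bank 4 row 0 — prev None → EMPTY
2: bank 2 row 0 — prev 0 → HIT
3: bank 2 row 4 — prev 0 → CONFLICT
4: bank 5 row 4 — prev None → EMPTY
5: bank 0 row 2 — prev None → EMPTY
6: bank 3 row 0 — prev None → EMPTY
7: bank 3 row 0 — prev 0 → HIT
8: bank 0 row 0 — prev 2 → CONFLICT
9: bank 4 row 0 — prev 0 → HIT
10: bank 5 row 4 — prev 4 → HIT
11: bank 5 row 4 — prev 4 → HIT
12: bank 2 row 4 — prev 4 → HIT

TRACE = E,E,H,C,E,E,E,H,C,H,H,H,H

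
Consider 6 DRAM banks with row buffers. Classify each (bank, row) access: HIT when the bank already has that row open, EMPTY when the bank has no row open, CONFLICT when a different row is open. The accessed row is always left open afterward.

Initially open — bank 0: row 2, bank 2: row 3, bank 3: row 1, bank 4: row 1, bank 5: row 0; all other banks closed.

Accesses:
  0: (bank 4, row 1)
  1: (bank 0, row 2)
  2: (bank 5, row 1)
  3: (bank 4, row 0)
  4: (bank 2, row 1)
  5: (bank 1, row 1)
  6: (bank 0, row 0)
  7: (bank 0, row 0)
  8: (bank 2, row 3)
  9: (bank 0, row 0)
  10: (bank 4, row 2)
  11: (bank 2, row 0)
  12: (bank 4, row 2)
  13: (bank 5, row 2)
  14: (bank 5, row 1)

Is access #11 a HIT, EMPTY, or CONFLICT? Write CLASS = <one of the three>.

CLASS = CONFLICT

0: bank 4 row 1 — prev 1 → HIT
1: bank 0 row 2 — prev 2 → HIT
2: bank 5 row 1 — prev 0 → CONFLICT
3: bank 4 row 0 — prev 1 → CONFLICT
4: bank 2 row 1 — prev 3 → CONFLICT
5: bank 1 row 1 — prev None → EMPTY
6: bank 0 row 0 — prev 2 → CONFLICT
7: bank 0 row 0 — prev 0 → HIT
8: bank 2 row 3 — prev 1 → CONFLICT
9: bank 0 row 0 — prev 0 → HIT
10: bank 4 row 2 — prev 0 → CONFLICT
11: bank 2 row 0 — prev 3 → CONFLICT
12: bank 4 row 2 — prev 2 → HIT
13: bank 5 row 2 — prev 1 → CONFLICT
14: bank 5 row 1 — prev 2 → CONFLICT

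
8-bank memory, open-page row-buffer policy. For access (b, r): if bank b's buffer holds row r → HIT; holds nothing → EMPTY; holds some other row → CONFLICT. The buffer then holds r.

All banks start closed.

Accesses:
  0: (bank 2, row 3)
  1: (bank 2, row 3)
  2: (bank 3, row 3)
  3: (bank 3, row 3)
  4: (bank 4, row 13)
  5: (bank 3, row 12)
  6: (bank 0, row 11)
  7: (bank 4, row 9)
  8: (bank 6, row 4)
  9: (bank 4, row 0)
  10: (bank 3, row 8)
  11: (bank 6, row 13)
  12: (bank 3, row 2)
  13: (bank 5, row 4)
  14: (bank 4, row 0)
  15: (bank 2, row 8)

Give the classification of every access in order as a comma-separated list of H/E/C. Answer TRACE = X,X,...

TRACE = E,H,E,H,E,C,E,C,E,C,C,C,C,E,H,C

#0 (2,3) E
#1 (2,3) H  (was 3)
#2 (3,3) E
#3 (3,3) H  (was 3)
#4 (4,13) E
#5 (3,12) C  (was 3)
#6 (0,11) E
#7 (4,9) C  (was 13)
#8 (6,4) E
#9 (4,0) C  (was 9)
#10 (3,8) C  (was 12)
#11 (6,13) C  (was 4)
#12 (3,2) C  (was 8)
#13 (5,4) E
#14 (4,0) H  (was 0)
#15 (2,8) C  (was 3)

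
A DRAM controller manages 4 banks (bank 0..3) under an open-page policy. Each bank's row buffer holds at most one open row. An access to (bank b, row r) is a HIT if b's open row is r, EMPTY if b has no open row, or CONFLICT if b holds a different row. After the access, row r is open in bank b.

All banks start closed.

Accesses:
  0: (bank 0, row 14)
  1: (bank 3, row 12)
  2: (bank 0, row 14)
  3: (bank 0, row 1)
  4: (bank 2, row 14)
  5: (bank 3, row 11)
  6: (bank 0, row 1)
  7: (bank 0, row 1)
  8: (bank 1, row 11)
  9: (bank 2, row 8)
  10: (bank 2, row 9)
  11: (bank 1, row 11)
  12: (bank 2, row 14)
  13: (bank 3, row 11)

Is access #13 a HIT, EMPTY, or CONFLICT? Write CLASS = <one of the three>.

0: bank 0 row 14 — prev None → EMPTY
1: bank 3 row 12 — prev None → EMPTY
2: bank 0 row 14 — prev 14 → HIT
3: bank 0 row 1 — prev 14 → CONFLICT
4: bank 2 row 14 — prev None → EMPTY
5: bank 3 row 11 — prev 12 → CONFLICT
6: bank 0 row 1 — prev 1 → HIT
7: bank 0 row 1 — prev 1 → HIT
8: bank 1 row 11 — prev None → EMPTY
9: bank 2 row 8 — prev 14 → CONFLICT
10: bank 2 row 9 — prev 8 → CONFLICT
11: bank 1 row 11 — prev 11 → HIT
12: bank 2 row 14 — prev 9 → CONFLICT
13: bank 3 row 11 — prev 11 → HIT

CLASS = HIT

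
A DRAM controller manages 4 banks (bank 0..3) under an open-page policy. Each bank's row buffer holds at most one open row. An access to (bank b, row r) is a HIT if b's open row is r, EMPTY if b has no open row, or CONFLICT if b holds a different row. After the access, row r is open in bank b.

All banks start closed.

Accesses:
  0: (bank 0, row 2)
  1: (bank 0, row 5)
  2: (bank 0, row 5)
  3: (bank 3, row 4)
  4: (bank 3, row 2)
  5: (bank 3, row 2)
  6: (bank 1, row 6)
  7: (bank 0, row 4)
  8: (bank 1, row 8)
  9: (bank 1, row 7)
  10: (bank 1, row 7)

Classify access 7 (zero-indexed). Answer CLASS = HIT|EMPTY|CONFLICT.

#0 (0,2) E
#1 (0,5) C  (was 2)
#2 (0,5) H  (was 5)
#3 (3,4) E
#4 (3,2) C  (was 4)
#5 (3,2) H  (was 2)
#6 (1,6) E
#7 (0,4) C  (was 5)
#8 (1,8) C  (was 6)
#9 (1,7) C  (was 8)
#10 (1,7) H  (was 7)

CLASS = CONFLICT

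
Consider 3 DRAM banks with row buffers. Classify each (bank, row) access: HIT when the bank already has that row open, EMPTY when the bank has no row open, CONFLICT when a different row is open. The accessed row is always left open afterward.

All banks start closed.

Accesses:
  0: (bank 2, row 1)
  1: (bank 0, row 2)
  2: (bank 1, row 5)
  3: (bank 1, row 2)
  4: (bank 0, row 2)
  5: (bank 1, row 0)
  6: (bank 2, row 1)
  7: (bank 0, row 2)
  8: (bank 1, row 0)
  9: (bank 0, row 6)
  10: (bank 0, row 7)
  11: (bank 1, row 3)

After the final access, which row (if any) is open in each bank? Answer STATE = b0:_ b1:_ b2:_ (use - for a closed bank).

STATE = b0:7 b1:3 b2:1

0: bank 2 row 1 — prev None → EMPTY
1: bank 0 row 2 — prev None → EMPTY
2: bank 1 row 5 — prev None → EMPTY
3: bank 1 row 2 — prev 5 → CONFLICT
4: bank 0 row 2 — prev 2 → HIT
5: bank 1 row 0 — prev 2 → CONFLICT
6: bank 2 row 1 — prev 1 → HIT
7: bank 0 row 2 — prev 2 → HIT
8: bank 1 row 0 — prev 0 → HIT
9: bank 0 row 6 — prev 2 → CONFLICT
10: bank 0 row 7 — prev 6 → CONFLICT
11: bank 1 row 3 — prev 0 → CONFLICT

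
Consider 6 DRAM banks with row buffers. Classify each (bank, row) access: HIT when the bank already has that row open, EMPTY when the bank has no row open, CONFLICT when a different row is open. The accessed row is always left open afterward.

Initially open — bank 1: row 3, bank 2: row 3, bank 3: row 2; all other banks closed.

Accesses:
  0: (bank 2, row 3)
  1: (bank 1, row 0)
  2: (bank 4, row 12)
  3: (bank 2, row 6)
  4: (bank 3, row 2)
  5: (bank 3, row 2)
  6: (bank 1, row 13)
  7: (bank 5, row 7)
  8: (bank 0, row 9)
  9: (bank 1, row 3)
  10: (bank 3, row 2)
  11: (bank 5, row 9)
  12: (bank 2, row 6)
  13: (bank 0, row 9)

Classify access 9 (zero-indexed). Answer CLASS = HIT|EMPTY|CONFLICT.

CLASS = CONFLICT

0: bank 2 row 3 — prev 3 → HIT
1: bank 1 row 0 — prev 3 → CONFLICT
2: bank 4 row 12 — prev None → EMPTY
3: bank 2 row 6 — prev 3 → CONFLICT
4: bank 3 row 2 — prev 2 → HIT
5: bank 3 row 2 — prev 2 → HIT
6: bank 1 row 13 — prev 0 → CONFLICT
7: bank 5 row 7 — prev None → EMPTY
8: bank 0 row 9 — prev None → EMPTY
9: bank 1 row 3 — prev 13 → CONFLICT
10: bank 3 row 2 — prev 2 → HIT
11: bank 5 row 9 — prev 7 → CONFLICT
12: bank 2 row 6 — prev 6 → HIT
13: bank 0 row 9 — prev 9 → HIT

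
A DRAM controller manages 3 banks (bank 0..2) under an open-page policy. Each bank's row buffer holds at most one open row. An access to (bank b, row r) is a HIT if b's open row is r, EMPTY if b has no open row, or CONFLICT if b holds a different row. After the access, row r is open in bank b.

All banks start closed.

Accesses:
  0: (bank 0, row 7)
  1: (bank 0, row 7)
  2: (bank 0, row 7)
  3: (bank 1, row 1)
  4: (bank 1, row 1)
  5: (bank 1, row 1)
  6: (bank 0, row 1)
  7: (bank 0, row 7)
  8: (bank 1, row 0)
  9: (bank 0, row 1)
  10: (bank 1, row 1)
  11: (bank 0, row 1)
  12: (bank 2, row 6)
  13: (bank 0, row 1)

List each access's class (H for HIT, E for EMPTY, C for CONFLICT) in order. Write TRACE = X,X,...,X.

  [0] b0 r7: no row ⇒ E
  [1] b0 r7: had r7 ⇒ H
  [2] b0 r7: had r7 ⇒ H
  [3] b1 r1: no row ⇒ E
  [4] b1 r1: had r1 ⇒ H
  [5] b1 r1: had r1 ⇒ H
  [6] b0 r1: had r7 ⇒ C
  [7] b0 r7: had r1 ⇒ C
  [8] b1 r0: had r1 ⇒ C
  [9] b0 r1: had r7 ⇒ C
  [10] b1 r1: had r0 ⇒ C
  [11] b0 r1: had r1 ⇒ H
  [12] b2 r6: no row ⇒ E
  [13] b0 r1: had r1 ⇒ H

TRACE = E,H,H,E,H,H,C,C,C,C,C,H,E,H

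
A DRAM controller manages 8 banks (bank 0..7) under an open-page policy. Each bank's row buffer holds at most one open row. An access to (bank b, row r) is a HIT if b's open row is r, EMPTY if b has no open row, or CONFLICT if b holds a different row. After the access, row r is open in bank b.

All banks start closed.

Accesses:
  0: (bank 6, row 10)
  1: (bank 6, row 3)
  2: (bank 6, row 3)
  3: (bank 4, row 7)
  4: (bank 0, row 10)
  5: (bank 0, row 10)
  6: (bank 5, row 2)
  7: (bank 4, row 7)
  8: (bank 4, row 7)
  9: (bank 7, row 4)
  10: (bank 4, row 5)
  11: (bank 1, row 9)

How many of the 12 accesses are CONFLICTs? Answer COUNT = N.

  [0] b6 r10: no row ⇒ E
  [1] b6 r3: had r10 ⇒ C
  [2] b6 r3: had r3 ⇒ H
  [3] b4 r7: no row ⇒ E
  [4] b0 r10: no row ⇒ E
  [5] b0 r10: had r10 ⇒ H
  [6] b5 r2: no row ⇒ E
  [7] b4 r7: had r7 ⇒ H
  [8] b4 r7: had r7 ⇒ H
  [9] b7 r4: no row ⇒ E
  [10] b4 r5: had r7 ⇒ C
  [11] b1 r9: no row ⇒ E

COUNT = 2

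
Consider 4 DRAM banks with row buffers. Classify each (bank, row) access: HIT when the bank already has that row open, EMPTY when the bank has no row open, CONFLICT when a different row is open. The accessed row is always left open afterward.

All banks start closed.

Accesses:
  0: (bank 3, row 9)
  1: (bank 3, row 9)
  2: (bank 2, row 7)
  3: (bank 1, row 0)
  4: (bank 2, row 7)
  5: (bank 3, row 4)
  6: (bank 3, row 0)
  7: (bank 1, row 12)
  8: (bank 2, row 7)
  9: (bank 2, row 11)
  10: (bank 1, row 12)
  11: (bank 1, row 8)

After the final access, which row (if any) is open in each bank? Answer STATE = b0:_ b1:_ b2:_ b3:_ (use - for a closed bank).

STATE = b0:- b1:8 b2:11 b3:0

step 0: bank3 None->9 [EMPTY]
step 1: bank3 9->9 [HIT]
step 2: bank2 None->7 [EMPTY]
step 3: bank1 None->0 [EMPTY]
step 4: bank2 7->7 [HIT]
step 5: bank3 9->4 [CONFLICT]
step 6: bank3 4->0 [CONFLICT]
step 7: bank1 0->12 [CONFLICT]
step 8: bank2 7->7 [HIT]
step 9: bank2 7->11 [CONFLICT]
step 10: bank1 12->12 [HIT]
step 11: bank1 12->8 [CONFLICT]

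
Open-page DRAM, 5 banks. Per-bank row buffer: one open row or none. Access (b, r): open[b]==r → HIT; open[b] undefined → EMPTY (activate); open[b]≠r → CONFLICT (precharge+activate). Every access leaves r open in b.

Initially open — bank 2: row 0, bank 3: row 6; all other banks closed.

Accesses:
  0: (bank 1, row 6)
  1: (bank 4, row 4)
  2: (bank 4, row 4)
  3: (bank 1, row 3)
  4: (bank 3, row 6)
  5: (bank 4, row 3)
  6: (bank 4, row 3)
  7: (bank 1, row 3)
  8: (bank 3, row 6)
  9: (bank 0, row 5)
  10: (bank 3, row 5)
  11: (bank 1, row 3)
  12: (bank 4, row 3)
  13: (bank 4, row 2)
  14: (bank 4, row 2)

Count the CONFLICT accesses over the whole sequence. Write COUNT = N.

step 0: bank1 None->6 [EMPTY]
step 1: bank4 None->4 [EMPTY]
step 2: bank4 4->4 [HIT]
step 3: bank1 6->3 [CONFLICT]
step 4: bank3 6->6 [HIT]
step 5: bank4 4->3 [CONFLICT]
step 6: bank4 3->3 [HIT]
step 7: bank1 3->3 [HIT]
step 8: bank3 6->6 [HIT]
step 9: bank0 None->5 [EMPTY]
step 10: bank3 6->5 [CONFLICT]
step 11: bank1 3->3 [HIT]
step 12: bank4 3->3 [HIT]
step 13: bank4 3->2 [CONFLICT]
step 14: bank4 2->2 [HIT]

COUNT = 4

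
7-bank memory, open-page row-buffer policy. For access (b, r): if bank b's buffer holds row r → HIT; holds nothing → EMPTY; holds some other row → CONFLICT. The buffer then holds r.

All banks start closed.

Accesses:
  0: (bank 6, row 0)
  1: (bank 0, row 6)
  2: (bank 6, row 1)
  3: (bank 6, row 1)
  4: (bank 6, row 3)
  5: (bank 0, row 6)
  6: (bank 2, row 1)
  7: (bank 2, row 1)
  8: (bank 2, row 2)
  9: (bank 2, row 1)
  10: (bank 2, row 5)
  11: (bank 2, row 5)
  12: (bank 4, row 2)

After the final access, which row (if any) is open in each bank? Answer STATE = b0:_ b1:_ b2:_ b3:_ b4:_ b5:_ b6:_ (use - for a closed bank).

0: bank 6 row 0 — prev None → EMPTY
1: bank 0 row 6 — prev None → EMPTY
2: bank 6 row 1 — prev 0 → CONFLICT
3: bank 6 row 1 — prev 1 → HIT
4: bank 6 row 3 — prev 1 → CONFLICT
5: bank 0 row 6 — prev 6 → HIT
6: bank 2 row 1 — prev None → EMPTY
7: bank 2 row 1 — prev 1 → HIT
8: bank 2 row 2 — prev 1 → CONFLICT
9: bank 2 row 1 — prev 2 → CONFLICT
10: bank 2 row 5 — prev 1 → CONFLICT
11: bank 2 row 5 — prev 5 → HIT
12: bank 4 row 2 — prev None → EMPTY

STATE = b0:6 b1:- b2:5 b3:- b4:2 b5:- b6:3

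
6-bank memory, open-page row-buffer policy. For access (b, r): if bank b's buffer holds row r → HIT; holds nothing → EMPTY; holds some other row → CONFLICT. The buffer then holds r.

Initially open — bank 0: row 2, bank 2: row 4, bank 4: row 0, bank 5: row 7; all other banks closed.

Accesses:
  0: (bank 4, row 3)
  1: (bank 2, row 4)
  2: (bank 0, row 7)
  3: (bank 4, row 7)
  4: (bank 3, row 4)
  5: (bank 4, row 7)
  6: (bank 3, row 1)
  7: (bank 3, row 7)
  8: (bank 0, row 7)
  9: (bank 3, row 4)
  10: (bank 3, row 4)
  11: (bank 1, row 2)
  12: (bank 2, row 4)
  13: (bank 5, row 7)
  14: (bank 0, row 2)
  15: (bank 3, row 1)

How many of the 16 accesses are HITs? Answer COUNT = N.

step 0: bank4 0->3 [CONFLICT]
step 1: bank2 4->4 [HIT]
step 2: bank0 2->7 [CONFLICT]
step 3: bank4 3->7 [CONFLICT]
step 4: bank3 None->4 [EMPTY]
step 5: bank4 7->7 [HIT]
step 6: bank3 4->1 [CONFLICT]
step 7: bank3 1->7 [CONFLICT]
step 8: bank0 7->7 [HIT]
step 9: bank3 7->4 [CONFLICT]
step 10: bank3 4->4 [HIT]
step 11: bank1 None->2 [EMPTY]
step 12: bank2 4->4 [HIT]
step 13: bank5 7->7 [HIT]
step 14: bank0 7->2 [CONFLICT]
step 15: bank3 4->1 [CONFLICT]

COUNT = 6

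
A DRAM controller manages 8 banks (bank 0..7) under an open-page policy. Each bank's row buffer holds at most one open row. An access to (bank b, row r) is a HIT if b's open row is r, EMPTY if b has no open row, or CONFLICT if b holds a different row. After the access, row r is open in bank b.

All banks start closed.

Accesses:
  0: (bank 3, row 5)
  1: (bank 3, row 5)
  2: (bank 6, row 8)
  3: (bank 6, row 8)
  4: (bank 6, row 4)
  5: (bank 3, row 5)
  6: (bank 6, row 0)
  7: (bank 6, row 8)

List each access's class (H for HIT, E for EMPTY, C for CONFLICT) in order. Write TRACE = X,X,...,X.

0: bank 3 row 5 — prev None → EMPTY
1: bank 3 row 5 — prev 5 → HIT
2: bank 6 row 8 — prev None → EMPTY
3: bank 6 row 8 — prev 8 → HIT
4: bank 6 row 4 — prev 8 → CONFLICT
5: bank 3 row 5 — prev 5 → HIT
6: bank 6 row 0 — prev 4 → CONFLICT
7: bank 6 row 8 — prev 0 → CONFLICT

TRACE = E,H,E,H,C,H,C,C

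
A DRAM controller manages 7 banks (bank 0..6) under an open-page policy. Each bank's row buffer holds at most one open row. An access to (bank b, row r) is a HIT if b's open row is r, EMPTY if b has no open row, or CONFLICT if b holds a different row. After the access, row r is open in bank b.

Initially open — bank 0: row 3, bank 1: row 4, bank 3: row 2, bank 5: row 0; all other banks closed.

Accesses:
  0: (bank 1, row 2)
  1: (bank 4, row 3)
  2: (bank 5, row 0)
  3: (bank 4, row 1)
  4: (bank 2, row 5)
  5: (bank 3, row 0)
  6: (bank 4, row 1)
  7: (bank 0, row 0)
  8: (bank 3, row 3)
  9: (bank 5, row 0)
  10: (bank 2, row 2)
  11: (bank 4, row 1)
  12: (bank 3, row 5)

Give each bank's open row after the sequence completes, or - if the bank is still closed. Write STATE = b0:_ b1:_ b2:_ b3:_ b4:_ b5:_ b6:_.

STATE = b0:0 b1:2 b2:2 b3:5 b4:1 b5:0 b6:-

step 0: bank1 4->2 [CONFLICT]
step 1: bank4 None->3 [EMPTY]
step 2: bank5 0->0 [HIT]
step 3: bank4 3->1 [CONFLICT]
step 4: bank2 None->5 [EMPTY]
step 5: bank3 2->0 [CONFLICT]
step 6: bank4 1->1 [HIT]
step 7: bank0 3->0 [CONFLICT]
step 8: bank3 0->3 [CONFLICT]
step 9: bank5 0->0 [HIT]
step 10: bank2 5->2 [CONFLICT]
step 11: bank4 1->1 [HIT]
step 12: bank3 3->5 [CONFLICT]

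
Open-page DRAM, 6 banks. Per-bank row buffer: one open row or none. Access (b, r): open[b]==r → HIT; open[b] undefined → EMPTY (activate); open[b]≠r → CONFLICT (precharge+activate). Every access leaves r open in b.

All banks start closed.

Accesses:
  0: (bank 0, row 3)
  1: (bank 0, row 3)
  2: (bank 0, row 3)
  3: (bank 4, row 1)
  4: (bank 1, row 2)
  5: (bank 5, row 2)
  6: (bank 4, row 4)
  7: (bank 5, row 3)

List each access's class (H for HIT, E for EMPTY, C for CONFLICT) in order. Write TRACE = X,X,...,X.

0: bank 0 row 3 — prev None → EMPTY
1: bank 0 row 3 — prev 3 → HIT
2: bank 0 row 3 — prev 3 → HIT
3: bank 4 row 1 — prev None → EMPTY
4: bank 1 row 2 — prev None → EMPTY
5: bank 5 row 2 — prev None → EMPTY
6: bank 4 row 4 — prev 1 → CONFLICT
7: bank 5 row 3 — prev 2 → CONFLICT

TRACE = E,H,H,E,E,E,C,C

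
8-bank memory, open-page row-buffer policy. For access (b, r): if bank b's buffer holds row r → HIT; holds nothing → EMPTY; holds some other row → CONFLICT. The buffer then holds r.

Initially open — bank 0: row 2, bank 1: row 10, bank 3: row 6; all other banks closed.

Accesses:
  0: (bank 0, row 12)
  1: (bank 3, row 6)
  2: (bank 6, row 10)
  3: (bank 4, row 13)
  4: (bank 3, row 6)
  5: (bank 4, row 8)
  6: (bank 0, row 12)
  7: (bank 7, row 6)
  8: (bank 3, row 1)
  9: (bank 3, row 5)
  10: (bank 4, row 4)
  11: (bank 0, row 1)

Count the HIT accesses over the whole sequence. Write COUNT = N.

COUNT = 3

  [0] b0 r12: had r2 ⇒ C
  [1] b3 r6: had r6 ⇒ H
  [2] b6 r10: no row ⇒ E
  [3] b4 r13: no row ⇒ E
  [4] b3 r6: had r6 ⇒ H
  [5] b4 r8: had r13 ⇒ C
  [6] b0 r12: had r12 ⇒ H
  [7] b7 r6: no row ⇒ E
  [8] b3 r1: had r6 ⇒ C
  [9] b3 r5: had r1 ⇒ C
  [10] b4 r4: had r8 ⇒ C
  [11] b0 r1: had r12 ⇒ C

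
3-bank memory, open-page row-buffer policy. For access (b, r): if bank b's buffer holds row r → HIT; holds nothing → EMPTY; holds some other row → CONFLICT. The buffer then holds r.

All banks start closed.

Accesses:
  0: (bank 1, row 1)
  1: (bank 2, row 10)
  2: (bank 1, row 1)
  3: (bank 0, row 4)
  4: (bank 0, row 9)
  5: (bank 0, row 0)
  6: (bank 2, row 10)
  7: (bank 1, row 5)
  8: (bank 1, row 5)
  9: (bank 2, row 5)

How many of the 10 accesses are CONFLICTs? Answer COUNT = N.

COUNT = 4

  [0] b1 r1: no row ⇒ E
  [1] b2 r10: no row ⇒ E
  [2] b1 r1: had r1 ⇒ H
  [3] b0 r4: no row ⇒ E
  [4] b0 r9: had r4 ⇒ C
  [5] b0 r0: had r9 ⇒ C
  [6] b2 r10: had r10 ⇒ H
  [7] b1 r5: had r1 ⇒ C
  [8] b1 r5: had r5 ⇒ H
  [9] b2 r5: had r10 ⇒ C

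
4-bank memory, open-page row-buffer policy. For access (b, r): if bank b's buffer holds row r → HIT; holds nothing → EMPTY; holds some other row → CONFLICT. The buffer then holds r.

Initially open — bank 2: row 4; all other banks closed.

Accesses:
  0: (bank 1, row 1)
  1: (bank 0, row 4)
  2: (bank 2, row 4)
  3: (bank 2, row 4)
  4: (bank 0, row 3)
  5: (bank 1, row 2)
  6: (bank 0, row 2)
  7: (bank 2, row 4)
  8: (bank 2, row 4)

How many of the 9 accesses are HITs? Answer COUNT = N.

COUNT = 4

step 0: bank1 None->1 [EMPTY]
step 1: bank0 None->4 [EMPTY]
step 2: bank2 4->4 [HIT]
step 3: bank2 4->4 [HIT]
step 4: bank0 4->3 [CONFLICT]
step 5: bank1 1->2 [CONFLICT]
step 6: bank0 3->2 [CONFLICT]
step 7: bank2 4->4 [HIT]
step 8: bank2 4->4 [HIT]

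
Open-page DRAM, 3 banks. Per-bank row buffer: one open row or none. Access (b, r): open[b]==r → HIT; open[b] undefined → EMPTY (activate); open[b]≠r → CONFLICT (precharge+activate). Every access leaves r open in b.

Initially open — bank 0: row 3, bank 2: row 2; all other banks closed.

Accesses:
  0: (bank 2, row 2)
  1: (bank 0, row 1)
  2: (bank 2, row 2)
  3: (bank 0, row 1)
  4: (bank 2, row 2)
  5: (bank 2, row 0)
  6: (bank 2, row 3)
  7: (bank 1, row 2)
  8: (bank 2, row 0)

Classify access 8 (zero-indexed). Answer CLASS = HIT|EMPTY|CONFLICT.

CLASS = CONFLICT

0: bank 2 row 2 — prev 2 → HIT
1: bank 0 row 1 — prev 3 → CONFLICT
2: bank 2 row 2 — prev 2 → HIT
3: bank 0 row 1 — prev 1 → HIT
4: bank 2 row 2 — prev 2 → HIT
5: bank 2 row 0 — prev 2 → CONFLICT
6: bank 2 row 3 — prev 0 → CONFLICT
7: bank 1 row 2 — prev None → EMPTY
8: bank 2 row 0 — prev 3 → CONFLICT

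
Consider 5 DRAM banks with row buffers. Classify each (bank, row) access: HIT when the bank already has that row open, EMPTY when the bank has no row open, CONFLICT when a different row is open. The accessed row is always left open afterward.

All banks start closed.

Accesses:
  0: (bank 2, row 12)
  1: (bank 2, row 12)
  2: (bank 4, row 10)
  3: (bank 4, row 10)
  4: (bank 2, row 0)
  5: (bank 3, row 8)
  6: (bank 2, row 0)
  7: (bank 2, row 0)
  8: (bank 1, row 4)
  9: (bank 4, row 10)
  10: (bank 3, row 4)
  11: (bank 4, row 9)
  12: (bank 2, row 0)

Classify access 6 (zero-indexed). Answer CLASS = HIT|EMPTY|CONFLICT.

0: bank 2 row 12 — prev None → EMPTY
1: bank 2 row 12 — prev 12 → HIT
2: bank 4 row 10 — prev None → EMPTY
3: bank 4 row 10 — prev 10 → HIT
4: bank 2 row 0 — prev 12 → CONFLICT
5: bank 3 row 8 — prev None → EMPTY
6: bank 2 row 0 — prev 0 → HIT
7: bank 2 row 0 — prev 0 → HIT
8: bank 1 row 4 — prev None → EMPTY
9: bank 4 row 10 — prev 10 → HIT
10: bank 3 row 4 — prev 8 → CONFLICT
11: bank 4 row 9 — prev 10 → CONFLICT
12: bank 2 row 0 — prev 0 → HIT

CLASS = HIT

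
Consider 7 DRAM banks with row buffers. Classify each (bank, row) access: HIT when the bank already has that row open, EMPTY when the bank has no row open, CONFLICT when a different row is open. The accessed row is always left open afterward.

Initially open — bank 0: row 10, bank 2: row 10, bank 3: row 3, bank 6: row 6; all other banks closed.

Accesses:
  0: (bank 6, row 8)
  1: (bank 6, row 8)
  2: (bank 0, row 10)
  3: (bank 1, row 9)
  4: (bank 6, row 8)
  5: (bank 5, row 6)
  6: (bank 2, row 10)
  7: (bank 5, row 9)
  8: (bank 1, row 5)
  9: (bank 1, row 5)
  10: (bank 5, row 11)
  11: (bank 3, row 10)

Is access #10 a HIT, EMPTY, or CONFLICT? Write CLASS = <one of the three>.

  [0] b6 r8: had r6 ⇒ C
  [1] b6 r8: had r8 ⇒ H
  [2] b0 r10: had r10 ⇒ H
  [3] b1 r9: no row ⇒ E
  [4] b6 r8: had r8 ⇒ H
  [5] b5 r6: no row ⇒ E
  [6] b2 r10: had r10 ⇒ H
  [7] b5 r9: had r6 ⇒ C
  [8] b1 r5: had r9 ⇒ C
  [9] b1 r5: had r5 ⇒ H
  [10] b5 r11: had r9 ⇒ C
  [11] b3 r10: had r3 ⇒ C

CLASS = CONFLICT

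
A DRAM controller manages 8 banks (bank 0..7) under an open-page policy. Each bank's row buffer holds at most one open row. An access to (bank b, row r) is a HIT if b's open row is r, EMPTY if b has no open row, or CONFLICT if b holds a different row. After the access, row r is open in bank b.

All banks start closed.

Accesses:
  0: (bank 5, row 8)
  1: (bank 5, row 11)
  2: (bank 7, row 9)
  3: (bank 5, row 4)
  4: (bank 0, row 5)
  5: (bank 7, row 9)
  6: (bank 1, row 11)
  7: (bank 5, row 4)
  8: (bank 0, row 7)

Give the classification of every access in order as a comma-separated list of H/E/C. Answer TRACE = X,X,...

TRACE = E,C,E,C,E,H,E,H,C

step 0: bank5 None->8 [EMPTY]
step 1: bank5 8->11 [CONFLICT]
step 2: bank7 None->9 [EMPTY]
step 3: bank5 11->4 [CONFLICT]
step 4: bank0 None->5 [EMPTY]
step 5: bank7 9->9 [HIT]
step 6: bank1 None->11 [EMPTY]
step 7: bank5 4->4 [HIT]
step 8: bank0 5->7 [CONFLICT]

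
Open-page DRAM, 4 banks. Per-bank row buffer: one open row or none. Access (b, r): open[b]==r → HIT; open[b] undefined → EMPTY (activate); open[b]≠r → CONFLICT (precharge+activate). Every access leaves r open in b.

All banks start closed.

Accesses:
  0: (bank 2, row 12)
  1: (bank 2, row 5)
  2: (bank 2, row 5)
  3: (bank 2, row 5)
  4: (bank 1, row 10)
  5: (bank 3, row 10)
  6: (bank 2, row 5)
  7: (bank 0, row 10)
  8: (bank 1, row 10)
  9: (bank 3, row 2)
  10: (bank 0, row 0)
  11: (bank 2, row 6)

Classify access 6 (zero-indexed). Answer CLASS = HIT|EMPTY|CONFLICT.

0: bank 2 row 12 — prev None → EMPTY
1: bank 2 row 5 — prev 12 → CONFLICT
2: bank 2 row 5 — prev 5 → HIT
3: bank 2 row 5 — prev 5 → HIT
4: bank 1 row 10 — prev None → EMPTY
5: bank 3 row 10 — prev None → EMPTY
6: bank 2 row 5 — prev 5 → HIT
7: bank 0 row 10 — prev None → EMPTY
8: bank 1 row 10 — prev 10 → HIT
9: bank 3 row 2 — prev 10 → CONFLICT
10: bank 0 row 0 — prev 10 → CONFLICT
11: bank 2 row 6 — prev 5 → CONFLICT

CLASS = HIT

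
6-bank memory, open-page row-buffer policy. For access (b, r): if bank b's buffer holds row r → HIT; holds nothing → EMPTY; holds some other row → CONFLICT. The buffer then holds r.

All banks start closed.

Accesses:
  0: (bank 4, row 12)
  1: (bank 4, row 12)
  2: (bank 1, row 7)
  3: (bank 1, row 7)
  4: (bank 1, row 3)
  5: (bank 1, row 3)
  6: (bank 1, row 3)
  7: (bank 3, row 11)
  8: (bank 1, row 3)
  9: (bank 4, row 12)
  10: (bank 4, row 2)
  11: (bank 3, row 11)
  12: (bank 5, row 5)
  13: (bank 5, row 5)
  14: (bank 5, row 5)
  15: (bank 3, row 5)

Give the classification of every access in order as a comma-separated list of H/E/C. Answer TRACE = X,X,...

  [0] b4 r12: no row ⇒ E
  [1] b4 r12: had r12 ⇒ H
  [2] b1 r7: no row ⇒ E
  [3] b1 r7: had r7 ⇒ H
  [4] b1 r3: had r7 ⇒ C
  [5] b1 r3: had r3 ⇒ H
  [6] b1 r3: had r3 ⇒ H
  [7] b3 r11: no row ⇒ E
  [8] b1 r3: had r3 ⇒ H
  [9] b4 r12: had r12 ⇒ H
  [10] b4 r2: had r12 ⇒ C
  [11] b3 r11: had r11 ⇒ H
  [12] b5 r5: no row ⇒ E
  [13] b5 r5: had r5 ⇒ H
  [14] b5 r5: had r5 ⇒ H
  [15] b3 r5: had r11 ⇒ C

TRACE = E,H,E,H,C,H,H,E,H,H,C,H,E,H,H,C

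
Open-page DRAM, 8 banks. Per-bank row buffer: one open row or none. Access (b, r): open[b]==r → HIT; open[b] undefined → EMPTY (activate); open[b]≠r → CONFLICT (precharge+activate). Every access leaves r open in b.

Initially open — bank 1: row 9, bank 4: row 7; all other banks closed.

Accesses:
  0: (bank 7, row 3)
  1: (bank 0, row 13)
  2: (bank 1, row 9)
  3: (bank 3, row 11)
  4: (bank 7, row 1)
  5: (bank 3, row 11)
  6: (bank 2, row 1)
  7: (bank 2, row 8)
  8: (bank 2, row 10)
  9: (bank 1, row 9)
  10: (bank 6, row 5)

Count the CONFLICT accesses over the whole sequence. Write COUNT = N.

COUNT = 3

0: bank 7 row 3 — prev None → EMPTY
1: bank 0 row 13 — prev None → EMPTY
2: bank 1 row 9 — prev 9 → HIT
3: bank 3 row 11 — prev None → EMPTY
4: bank 7 row 1 — prev 3 → CONFLICT
5: bank 3 row 11 — prev 11 → HIT
6: bank 2 row 1 — prev None → EMPTY
7: bank 2 row 8 — prev 1 → CONFLICT
8: bank 2 row 10 — prev 8 → CONFLICT
9: bank 1 row 9 — prev 9 → HIT
10: bank 6 row 5 — prev None → EMPTY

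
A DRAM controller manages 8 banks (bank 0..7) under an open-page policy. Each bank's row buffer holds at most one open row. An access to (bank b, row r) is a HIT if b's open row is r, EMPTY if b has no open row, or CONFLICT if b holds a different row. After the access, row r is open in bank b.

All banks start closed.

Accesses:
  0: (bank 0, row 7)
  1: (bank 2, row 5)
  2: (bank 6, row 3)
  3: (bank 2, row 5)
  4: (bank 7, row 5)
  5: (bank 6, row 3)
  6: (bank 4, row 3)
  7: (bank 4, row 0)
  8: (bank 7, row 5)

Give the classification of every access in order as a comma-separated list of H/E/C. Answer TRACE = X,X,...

TRACE = E,E,E,H,E,H,E,C,H

#0 (0,7) E
#1 (2,5) E
#2 (6,3) E
#3 (2,5) H  (was 5)
#4 (7,5) E
#5 (6,3) H  (was 3)
#6 (4,3) E
#7 (4,0) C  (was 3)
#8 (7,5) H  (was 5)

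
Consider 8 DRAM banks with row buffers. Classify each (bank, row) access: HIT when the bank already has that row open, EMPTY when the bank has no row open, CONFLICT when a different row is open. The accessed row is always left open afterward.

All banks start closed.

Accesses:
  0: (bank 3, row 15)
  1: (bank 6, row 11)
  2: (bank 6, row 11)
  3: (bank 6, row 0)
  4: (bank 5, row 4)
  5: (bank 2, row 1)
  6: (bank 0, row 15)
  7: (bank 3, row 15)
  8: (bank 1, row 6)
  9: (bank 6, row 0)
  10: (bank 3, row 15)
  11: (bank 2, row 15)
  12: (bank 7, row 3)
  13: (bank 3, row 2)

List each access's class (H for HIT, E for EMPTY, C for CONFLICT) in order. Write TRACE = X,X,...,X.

TRACE = E,E,H,C,E,E,E,H,E,H,H,C,E,C

step 0: bank3 None->15 [EMPTY]
step 1: bank6 None->11 [EMPTY]
step 2: bank6 11->11 [HIT]
step 3: bank6 11->0 [CONFLICT]
step 4: bank5 None->4 [EMPTY]
step 5: bank2 None->1 [EMPTY]
step 6: bank0 None->15 [EMPTY]
step 7: bank3 15->15 [HIT]
step 8: bank1 None->6 [EMPTY]
step 9: bank6 0->0 [HIT]
step 10: bank3 15->15 [HIT]
step 11: bank2 1->15 [CONFLICT]
step 12: bank7 None->3 [EMPTY]
step 13: bank3 15->2 [CONFLICT]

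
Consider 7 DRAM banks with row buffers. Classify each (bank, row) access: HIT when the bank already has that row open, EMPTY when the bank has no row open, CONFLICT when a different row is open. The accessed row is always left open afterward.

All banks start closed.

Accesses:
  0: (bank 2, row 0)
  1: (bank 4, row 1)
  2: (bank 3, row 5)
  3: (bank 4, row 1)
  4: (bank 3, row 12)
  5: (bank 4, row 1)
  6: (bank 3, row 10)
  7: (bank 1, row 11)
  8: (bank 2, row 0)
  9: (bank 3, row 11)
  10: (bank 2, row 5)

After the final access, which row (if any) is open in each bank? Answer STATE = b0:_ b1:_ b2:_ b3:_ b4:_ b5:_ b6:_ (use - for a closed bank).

STATE = b0:- b1:11 b2:5 b3:11 b4:1 b5:- b6:-

0: bank 2 row 0 — prev None → EMPTY
1: bank 4 row 1 — prev None → EMPTY
2: bank 3 row 5 — prev None → EMPTY
3: bank 4 row 1 — prev 1 → HIT
4: bank 3 row 12 — prev 5 → CONFLICT
5: bank 4 row 1 — prev 1 → HIT
6: bank 3 row 10 — prev 12 → CONFLICT
7: bank 1 row 11 — prev None → EMPTY
8: bank 2 row 0 — prev 0 → HIT
9: bank 3 row 11 — prev 10 → CONFLICT
10: bank 2 row 5 — prev 0 → CONFLICT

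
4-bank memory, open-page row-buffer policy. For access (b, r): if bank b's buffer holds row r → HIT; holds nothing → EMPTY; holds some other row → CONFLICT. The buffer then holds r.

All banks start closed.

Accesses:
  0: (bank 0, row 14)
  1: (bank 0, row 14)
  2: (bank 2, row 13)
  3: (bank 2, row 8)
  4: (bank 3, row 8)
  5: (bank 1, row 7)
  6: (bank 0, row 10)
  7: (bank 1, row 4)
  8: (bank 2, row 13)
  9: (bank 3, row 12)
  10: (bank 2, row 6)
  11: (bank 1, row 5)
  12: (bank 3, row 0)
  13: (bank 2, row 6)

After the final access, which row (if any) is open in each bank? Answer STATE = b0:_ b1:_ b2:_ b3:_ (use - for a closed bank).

#0 (0,14) E
#1 (0,14) H  (was 14)
#2 (2,13) E
#3 (2,8) C  (was 13)
#4 (3,8) E
#5 (1,7) E
#6 (0,10) C  (was 14)
#7 (1,4) C  (was 7)
#8 (2,13) C  (was 8)
#9 (3,12) C  (was 8)
#10 (2,6) C  (was 13)
#11 (1,5) C  (was 4)
#12 (3,0) C  (was 12)
#13 (2,6) H  (was 6)

STATE = b0:10 b1:5 b2:6 b3:0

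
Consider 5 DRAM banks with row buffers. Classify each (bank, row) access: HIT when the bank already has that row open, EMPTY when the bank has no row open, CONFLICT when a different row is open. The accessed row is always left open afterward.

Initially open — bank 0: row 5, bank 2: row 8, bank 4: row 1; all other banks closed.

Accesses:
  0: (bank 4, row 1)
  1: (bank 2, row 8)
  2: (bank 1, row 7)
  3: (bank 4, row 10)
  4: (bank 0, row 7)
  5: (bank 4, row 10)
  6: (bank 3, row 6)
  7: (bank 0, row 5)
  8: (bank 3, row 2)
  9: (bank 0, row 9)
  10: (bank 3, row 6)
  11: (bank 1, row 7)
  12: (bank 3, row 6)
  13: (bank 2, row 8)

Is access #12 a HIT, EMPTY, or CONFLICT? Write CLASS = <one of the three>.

CLASS = HIT

#0 (4,1) H  (was 1)
#1 (2,8) H  (was 8)
#2 (1,7) E
#3 (4,10) C  (was 1)
#4 (0,7) C  (was 5)
#5 (4,10) H  (was 10)
#6 (3,6) E
#7 (0,5) C  (was 7)
#8 (3,2) C  (was 6)
#9 (0,9) C  (was 5)
#10 (3,6) C  (was 2)
#11 (1,7) H  (was 7)
#12 (3,6) H  (was 6)
#13 (2,8) H  (was 8)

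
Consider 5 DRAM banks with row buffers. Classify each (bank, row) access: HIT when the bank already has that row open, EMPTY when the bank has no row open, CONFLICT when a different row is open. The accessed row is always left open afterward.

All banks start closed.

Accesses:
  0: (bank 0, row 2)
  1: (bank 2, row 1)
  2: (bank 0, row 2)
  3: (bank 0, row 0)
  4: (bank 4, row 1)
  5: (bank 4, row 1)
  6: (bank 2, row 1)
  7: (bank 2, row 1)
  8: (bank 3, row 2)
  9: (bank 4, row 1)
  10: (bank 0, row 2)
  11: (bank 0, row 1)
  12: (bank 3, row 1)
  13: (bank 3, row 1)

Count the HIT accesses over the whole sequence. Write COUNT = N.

#0 (0,2) E
#1 (2,1) E
#2 (0,2) H  (was 2)
#3 (0,0) C  (was 2)
#4 (4,1) E
#5 (4,1) H  (was 1)
#6 (2,1) H  (was 1)
#7 (2,1) H  (was 1)
#8 (3,2) E
#9 (4,1) H  (was 1)
#10 (0,2) C  (was 0)
#11 (0,1) C  (was 2)
#12 (3,1) C  (was 2)
#13 (3,1) H  (was 1)

COUNT = 6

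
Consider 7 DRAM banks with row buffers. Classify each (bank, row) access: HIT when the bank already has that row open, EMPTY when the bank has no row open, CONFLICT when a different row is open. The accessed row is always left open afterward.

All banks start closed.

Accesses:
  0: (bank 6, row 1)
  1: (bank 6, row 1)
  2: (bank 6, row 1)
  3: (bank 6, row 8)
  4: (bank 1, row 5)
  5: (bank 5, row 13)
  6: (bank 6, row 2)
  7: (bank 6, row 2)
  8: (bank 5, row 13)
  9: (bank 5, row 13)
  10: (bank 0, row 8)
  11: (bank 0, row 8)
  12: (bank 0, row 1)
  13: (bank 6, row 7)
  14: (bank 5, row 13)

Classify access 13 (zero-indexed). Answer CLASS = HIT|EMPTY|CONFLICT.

CLASS = CONFLICT

  [0] b6 r1: no row ⇒ E
  [1] b6 r1: had r1 ⇒ H
  [2] b6 r1: had r1 ⇒ H
  [3] b6 r8: had r1 ⇒ C
  [4] b1 r5: no row ⇒ E
  [5] b5 r13: no row ⇒ E
  [6] b6 r2: had r8 ⇒ C
  [7] b6 r2: had r2 ⇒ H
  [8] b5 r13: had r13 ⇒ H
  [9] b5 r13: had r13 ⇒ H
  [10] b0 r8: no row ⇒ E
  [11] b0 r8: had r8 ⇒ H
  [12] b0 r1: had r8 ⇒ C
  [13] b6 r7: had r2 ⇒ C
  [14] b5 r13: had r13 ⇒ H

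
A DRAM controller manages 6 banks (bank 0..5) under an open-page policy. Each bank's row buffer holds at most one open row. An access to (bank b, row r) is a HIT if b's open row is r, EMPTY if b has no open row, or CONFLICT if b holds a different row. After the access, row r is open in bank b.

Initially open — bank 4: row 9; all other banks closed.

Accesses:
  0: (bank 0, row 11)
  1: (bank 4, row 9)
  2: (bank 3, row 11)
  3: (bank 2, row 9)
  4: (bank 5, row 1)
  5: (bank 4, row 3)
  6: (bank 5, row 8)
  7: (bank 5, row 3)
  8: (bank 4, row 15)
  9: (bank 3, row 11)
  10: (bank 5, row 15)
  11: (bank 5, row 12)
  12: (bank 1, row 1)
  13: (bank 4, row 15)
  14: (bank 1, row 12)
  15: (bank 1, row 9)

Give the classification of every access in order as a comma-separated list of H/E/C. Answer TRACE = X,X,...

TRACE = E,H,E,E,E,C,C,C,C,H,C,C,E,H,C,C

step 0: bank0 None->11 [EMPTY]
step 1: bank4 9->9 [HIT]
step 2: bank3 None->11 [EMPTY]
step 3: bank2 None->9 [EMPTY]
step 4: bank5 None->1 [EMPTY]
step 5: bank4 9->3 [CONFLICT]
step 6: bank5 1->8 [CONFLICT]
step 7: bank5 8->3 [CONFLICT]
step 8: bank4 3->15 [CONFLICT]
step 9: bank3 11->11 [HIT]
step 10: bank5 3->15 [CONFLICT]
step 11: bank5 15->12 [CONFLICT]
step 12: bank1 None->1 [EMPTY]
step 13: bank4 15->15 [HIT]
step 14: bank1 1->12 [CONFLICT]
step 15: bank1 12->9 [CONFLICT]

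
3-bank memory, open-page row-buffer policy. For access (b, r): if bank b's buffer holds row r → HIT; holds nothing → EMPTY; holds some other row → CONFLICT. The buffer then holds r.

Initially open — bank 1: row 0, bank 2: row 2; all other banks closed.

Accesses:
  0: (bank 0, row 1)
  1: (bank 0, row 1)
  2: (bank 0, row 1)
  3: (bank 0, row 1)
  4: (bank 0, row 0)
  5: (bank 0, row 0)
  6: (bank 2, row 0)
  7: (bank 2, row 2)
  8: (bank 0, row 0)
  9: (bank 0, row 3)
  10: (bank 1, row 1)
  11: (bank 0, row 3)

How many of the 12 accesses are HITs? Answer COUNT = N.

COUNT = 6

  [0] b0 r1: no row ⇒ E
  [1] b0 r1: had r1 ⇒ H
  [2] b0 r1: had r1 ⇒ H
  [3] b0 r1: had r1 ⇒ H
  [4] b0 r0: had r1 ⇒ C
  [5] b0 r0: had r0 ⇒ H
  [6] b2 r0: had r2 ⇒ C
  [7] b2 r2: had r0 ⇒ C
  [8] b0 r0: had r0 ⇒ H
  [9] b0 r3: had r0 ⇒ C
  [10] b1 r1: had r0 ⇒ C
  [11] b0 r3: had r3 ⇒ H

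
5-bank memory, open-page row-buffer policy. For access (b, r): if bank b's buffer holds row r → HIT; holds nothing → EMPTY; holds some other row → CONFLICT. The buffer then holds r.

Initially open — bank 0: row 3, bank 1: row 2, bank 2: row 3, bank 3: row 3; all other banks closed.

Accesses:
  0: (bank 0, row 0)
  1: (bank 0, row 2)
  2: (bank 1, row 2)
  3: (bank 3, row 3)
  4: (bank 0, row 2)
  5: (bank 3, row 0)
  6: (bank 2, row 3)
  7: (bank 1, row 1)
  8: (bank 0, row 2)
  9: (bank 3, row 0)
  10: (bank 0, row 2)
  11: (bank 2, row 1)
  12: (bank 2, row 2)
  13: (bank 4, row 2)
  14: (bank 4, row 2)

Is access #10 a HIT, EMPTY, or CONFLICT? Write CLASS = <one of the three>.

  [0] b0 r0: had r3 ⇒ C
  [1] b0 r2: had r0 ⇒ C
  [2] b1 r2: had r2 ⇒ H
  [3] b3 r3: had r3 ⇒ H
  [4] b0 r2: had r2 ⇒ H
  [5] b3 r0: had r3 ⇒ C
  [6] b2 r3: had r3 ⇒ H
  [7] b1 r1: had r2 ⇒ C
  [8] b0 r2: had r2 ⇒ H
  [9] b3 r0: had r0 ⇒ H
  [10] b0 r2: had r2 ⇒ H
  [11] b2 r1: had r3 ⇒ C
  [12] b2 r2: had r1 ⇒ C
  [13] b4 r2: no row ⇒ E
  [14] b4 r2: had r2 ⇒ H

CLASS = HIT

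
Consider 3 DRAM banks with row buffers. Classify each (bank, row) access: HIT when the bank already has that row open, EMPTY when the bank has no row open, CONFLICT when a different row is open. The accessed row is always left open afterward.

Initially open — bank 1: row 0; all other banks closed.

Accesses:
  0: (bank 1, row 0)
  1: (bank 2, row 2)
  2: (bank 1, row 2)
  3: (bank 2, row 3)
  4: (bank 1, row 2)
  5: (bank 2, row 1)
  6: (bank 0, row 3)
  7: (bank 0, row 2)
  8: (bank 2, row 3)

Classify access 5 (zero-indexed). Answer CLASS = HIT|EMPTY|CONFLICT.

CLASS = CONFLICT

#0 (1,0) H  (was 0)
#1 (2,2) E
#2 (1,2) C  (was 0)
#3 (2,3) C  (was 2)
#4 (1,2) H  (was 2)
#5 (2,1) C  (was 3)
#6 (0,3) E
#7 (0,2) C  (was 3)
#8 (2,3) C  (was 1)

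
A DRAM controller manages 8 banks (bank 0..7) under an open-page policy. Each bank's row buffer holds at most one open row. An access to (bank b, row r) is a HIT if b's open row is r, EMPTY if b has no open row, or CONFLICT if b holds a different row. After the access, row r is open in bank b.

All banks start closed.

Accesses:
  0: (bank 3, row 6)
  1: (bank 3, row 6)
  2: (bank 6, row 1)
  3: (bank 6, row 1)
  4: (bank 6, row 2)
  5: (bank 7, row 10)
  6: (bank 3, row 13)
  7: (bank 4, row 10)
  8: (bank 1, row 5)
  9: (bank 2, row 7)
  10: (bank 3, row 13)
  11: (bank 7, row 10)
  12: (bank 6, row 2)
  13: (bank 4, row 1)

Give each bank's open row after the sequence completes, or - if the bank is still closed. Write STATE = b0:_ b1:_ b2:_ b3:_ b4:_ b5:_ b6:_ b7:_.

STATE = b0:- b1:5 b2:7 b3:13 b4:1 b5:- b6:2 b7:10

#0 (3,6) E
#1 (3,6) H  (was 6)
#2 (6,1) E
#3 (6,1) H  (was 1)
#4 (6,2) C  (was 1)
#5 (7,10) E
#6 (3,13) C  (was 6)
#7 (4,10) E
#8 (1,5) E
#9 (2,7) E
#10 (3,13) H  (was 13)
#11 (7,10) H  (was 10)
#12 (6,2) H  (was 2)
#13 (4,1) C  (was 10)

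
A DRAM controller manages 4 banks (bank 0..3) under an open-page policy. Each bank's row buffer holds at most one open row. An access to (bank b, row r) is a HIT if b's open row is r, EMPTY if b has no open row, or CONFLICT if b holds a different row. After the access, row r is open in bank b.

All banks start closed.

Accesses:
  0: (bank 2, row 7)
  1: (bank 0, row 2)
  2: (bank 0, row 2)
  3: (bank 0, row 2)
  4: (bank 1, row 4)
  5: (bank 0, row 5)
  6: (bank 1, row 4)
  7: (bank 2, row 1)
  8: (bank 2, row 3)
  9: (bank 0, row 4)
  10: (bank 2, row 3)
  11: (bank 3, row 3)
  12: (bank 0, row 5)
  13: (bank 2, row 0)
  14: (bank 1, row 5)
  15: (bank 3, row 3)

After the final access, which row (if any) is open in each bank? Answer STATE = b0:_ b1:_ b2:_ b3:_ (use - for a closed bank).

STATE = b0:5 b1:5 b2:0 b3:3

#0 (2,7) E
#1 (0,2) E
#2 (0,2) H  (was 2)
#3 (0,2) H  (was 2)
#4 (1,4) E
#5 (0,5) C  (was 2)
#6 (1,4) H  (was 4)
#7 (2,1) C  (was 7)
#8 (2,3) C  (was 1)
#9 (0,4) C  (was 5)
#10 (2,3) H  (was 3)
#11 (3,3) E
#12 (0,5) C  (was 4)
#13 (2,0) C  (was 3)
#14 (1,5) C  (was 4)
#15 (3,3) H  (was 3)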